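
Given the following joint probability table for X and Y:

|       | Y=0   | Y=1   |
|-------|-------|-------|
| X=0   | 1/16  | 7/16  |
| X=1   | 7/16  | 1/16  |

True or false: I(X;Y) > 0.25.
Marginal P(X) (row sums):
  P(X=0) = 1/16 + 7/16 = 1/2
  P(X=1) = 7/16 + 1/16 = 1/2
Marginal P(Y) (column sums):
  P(Y=0) = 1/16 + 7/16 = 1/2
  P(Y=1) = 7/16 + 1/16 = 1/2

H(X) = -[(1/2)·log₂(1/2) + (1/2)·log₂(1/2)]
  = 0.5000 + 0.5000
  = 1.0000 bits
H(Y) = -[(1/2)·log₂(1/2) + (1/2)·log₂(1/2)]
  = 0.5000 + 0.5000
  = 1.0000 bits
H(X,Y) = -[(1/16)·log₂(1/16) + (7/16)·log₂(7/16) + (7/16)·log₂(7/16) + (1/16)·log₂(1/16)]
  = 0.2500 + 0.5218 + 0.5218 + 0.2500
  = 1.5436 bits

I(X;Y) = H(X) + H(Y) - H(X,Y)
  = 1.0000 + 1.0000 - 1.5436
  = 0.4564 bits

True. I(X;Y) = 0.4564 bits, which is > 0.25 bits.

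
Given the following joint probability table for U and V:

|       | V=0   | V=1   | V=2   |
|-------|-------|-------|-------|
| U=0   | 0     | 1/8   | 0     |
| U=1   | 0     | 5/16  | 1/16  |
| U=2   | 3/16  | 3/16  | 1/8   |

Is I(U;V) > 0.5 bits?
Marginal P(U) (row sums):
  P(U=0) = 0 + 1/8 + 0 = 1/8
  P(U=1) = 0 + 5/16 + 1/16 = 3/8
  P(U=2) = 3/16 + 3/16 + 1/8 = 1/2
Marginal P(V) (column sums):
  P(V=0) = 0 + 0 + 3/16 = 3/16
  P(V=1) = 1/8 + 5/16 + 3/16 = 5/8
  P(V=2) = 0 + 1/16 + 1/8 = 3/16

H(U) = -[(1/8)·log₂(1/8) + (3/8)·log₂(3/8) + (1/2)·log₂(1/2)]
  = 0.3750 + 0.5306 + 0.5000
  = 1.4056 bits
H(V) = -[(3/16)·log₂(3/16) + (5/8)·log₂(5/8) + (3/16)·log₂(3/16)]
  = 0.4528 + 0.4238 + 0.4528
  = 1.3294 bits
H(U,V) = -[(1/8)·log₂(1/8) + (5/16)·log₂(5/16) + (1/16)·log₂(1/16) + (3/16)·log₂(3/16) + (3/16)·log₂(3/16) + (1/8)·log₂(1/8)]
  = 0.3750 + 0.5244 + 0.2500 + 0.4528 + 0.4528 + 0.3750
  = 2.4300 bits

I(U;V) = H(U) + H(V) - H(U,V)
  = 1.4056 + 1.3294 - 2.4300
  = 0.3050 bits

No. I(U;V) = 0.3050 bits, which is ≤ 0.5 bits.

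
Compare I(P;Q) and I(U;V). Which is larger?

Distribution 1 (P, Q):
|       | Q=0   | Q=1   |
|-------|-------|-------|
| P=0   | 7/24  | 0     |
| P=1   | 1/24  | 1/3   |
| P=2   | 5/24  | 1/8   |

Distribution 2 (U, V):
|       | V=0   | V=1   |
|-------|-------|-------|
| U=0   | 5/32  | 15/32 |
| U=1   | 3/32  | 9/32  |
Distribution 1 (P, Q):
Marginal P(P) (row sums):
  P(P=0) = 7/24 + 0 = 7/24
  P(P=1) = 1/24 + 1/3 = 3/8
  P(P=2) = 5/24 + 1/8 = 1/3
Marginal P(Q) (column sums):
  P(Q=0) = 7/24 + 1/24 + 5/24 = 13/24
  P(Q=1) = 0 + 1/3 + 1/8 = 11/24

H(P) = -[(7/24)·log₂(7/24) + (3/8)·log₂(3/8) + (1/3)·log₂(1/3)]
  = 0.5185 + 0.5306 + 0.5283
  = 1.5774 bits
H(Q) = -[(13/24)·log₂(13/24) + (11/24)·log₂(11/24)]
  = 0.4791 + 0.5159
  = 0.9950 bits
H(P,Q) = -[(7/24)·log₂(7/24) + (1/24)·log₂(1/24) + (1/3)·log₂(1/3) + (5/24)·log₂(5/24) + (1/8)·log₂(1/8)]
  = 0.5185 + 0.1910 + 0.5283 + 0.4715 + 0.3750
  = 2.0843 bits

I(P;Q) = H(P) + H(Q) - H(P,Q)
  = 1.5774 + 0.9950 - 2.0843
  = 0.4881 bits

Distribution 2 (U, V):
Marginal P(U) (row sums):
  P(U=0) = 5/32 + 15/32 = 5/8
  P(U=1) = 3/32 + 9/32 = 3/8
Marginal P(V) (column sums):
  P(V=0) = 5/32 + 3/32 = 1/4
  P(V=1) = 15/32 + 9/32 = 3/4

H(U) = -[(5/8)·log₂(5/8) + (3/8)·log₂(3/8)]
  = 0.4238 + 0.5306
  = 0.9544 bits
H(V) = -[(1/4)·log₂(1/4) + (3/4)·log₂(3/4)]
  = 0.5000 + 0.3113
  = 0.8113 bits
H(U,V) = -[(5/32)·log₂(5/32) + (15/32)·log₂(15/32) + (3/32)·log₂(3/32) + (9/32)·log₂(9/32)]
  = 0.4184 + 0.5124 + 0.3202 + 0.5147
  = 1.7657 bits

I(U;V) = H(U) + H(V) - H(U,V)
  = 0.9544 + 0.8113 - 1.7657
  = 0.0000 bits

I(P;Q) = 0.4881 bits > I(U;V) = 0.0000 bits, so (P, Q) has the higher mutual information (stronger dependence).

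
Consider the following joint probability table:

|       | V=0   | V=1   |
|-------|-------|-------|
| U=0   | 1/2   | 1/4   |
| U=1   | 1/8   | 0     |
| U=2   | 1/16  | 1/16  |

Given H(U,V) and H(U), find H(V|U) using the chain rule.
From the chain rule: H(U,V) = H(U) + H(V|U)
Therefore: H(V|U) = H(U,V) - H(U)

H(U,V) = -[(1/2)·log₂(1/2) + (1/4)·log₂(1/4) + (1/8)·log₂(1/8) + (1/16)·log₂(1/16) + (1/16)·log₂(1/16)]
  = 0.5000 + 0.5000 + 0.3750 + 0.2500 + 0.2500
  = 1.8750 bits
Marginal P(U) (row sums):
  P(U=0) = 1/2 + 1/4 = 3/4
  P(U=1) = 1/8 + 0 = 1/8
  P(U=2) = 1/16 + 1/16 = 1/8
H(U) = -[(3/4)·log₂(3/4) + (1/8)·log₂(1/8) + (1/8)·log₂(1/8)]
  = 0.3113 + 0.3750 + 0.3750
  = 1.0613 bits

H(V|U) = 1.8750 - 1.0613 = 0.8137 bits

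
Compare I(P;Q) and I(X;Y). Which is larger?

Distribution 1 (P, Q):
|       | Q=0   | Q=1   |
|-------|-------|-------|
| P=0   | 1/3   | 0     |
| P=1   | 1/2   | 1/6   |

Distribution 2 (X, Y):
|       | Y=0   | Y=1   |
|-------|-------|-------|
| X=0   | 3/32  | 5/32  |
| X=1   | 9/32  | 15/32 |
Distribution 1 (P, Q):
Marginal P(P) (row sums):
  P(P=0) = 1/3 + 0 = 1/3
  P(P=1) = 1/2 + 1/6 = 2/3
Marginal P(Q) (column sums):
  P(Q=0) = 1/3 + 1/2 = 5/6
  P(Q=1) = 0 + 1/6 = 1/6

H(P) = -[(1/3)·log₂(1/3) + (2/3)·log₂(2/3)]
  = 0.5283 + 0.3900
  = 0.9183 bits
H(Q) = -[(5/6)·log₂(5/6) + (1/6)·log₂(1/6)]
  = 0.2192 + 0.4308
  = 0.6500 bits
H(P,Q) = -[(1/3)·log₂(1/3) + (1/2)·log₂(1/2) + (1/6)·log₂(1/6)]
  = 0.5283 + 0.5000 + 0.4308
  = 1.4591 bits

I(P;Q) = H(P) + H(Q) - H(P,Q)
  = 0.9183 + 0.6500 - 1.4591
  = 0.1092 bits

Distribution 2 (X, Y):
Marginal P(X) (row sums):
  P(X=0) = 3/32 + 5/32 = 1/4
  P(X=1) = 9/32 + 15/32 = 3/4
Marginal P(Y) (column sums):
  P(Y=0) = 3/32 + 9/32 = 3/8
  P(Y=1) = 5/32 + 15/32 = 5/8

H(X) = -[(1/4)·log₂(1/4) + (3/4)·log₂(3/4)]
  = 0.5000 + 0.3113
  = 0.8113 bits
H(Y) = -[(3/8)·log₂(3/8) + (5/8)·log₂(5/8)]
  = 0.5306 + 0.4238
  = 0.9544 bits
H(X,Y) = -[(3/32)·log₂(3/32) + (5/32)·log₂(5/32) + (9/32)·log₂(9/32) + (15/32)·log₂(15/32)]
  = 0.3202 + 0.4184 + 0.5147 + 0.5124
  = 1.7657 bits

I(X;Y) = H(X) + H(Y) - H(X,Y)
  = 0.8113 + 0.9544 - 1.7657
  = 0.0000 bits

I(P;Q) = 0.1092 bits > I(X;Y) = 0.0000 bits, so (P, Q) has the higher mutual information (stronger dependence).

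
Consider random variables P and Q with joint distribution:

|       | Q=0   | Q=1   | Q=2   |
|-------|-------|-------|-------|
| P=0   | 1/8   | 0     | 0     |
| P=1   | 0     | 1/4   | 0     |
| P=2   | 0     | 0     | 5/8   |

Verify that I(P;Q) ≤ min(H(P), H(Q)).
Marginal P(P) (row sums):
  P(P=0) = 1/8 + 0 + 0 = 1/8
  P(P=1) = 0 + 1/4 + 0 = 1/4
  P(P=2) = 0 + 0 + 5/8 = 5/8
Marginal P(Q) (column sums):
  P(Q=0) = 1/8 + 0 + 0 = 1/8
  P(Q=1) = 0 + 1/4 + 0 = 1/4
  P(Q=2) = 0 + 0 + 5/8 = 5/8

H(P) = -[(1/8)·log₂(1/8) + (1/4)·log₂(1/4) + (5/8)·log₂(5/8)]
  = 0.3750 + 0.5000 + 0.4238
  = 1.2988 bits
H(Q) = -[(1/8)·log₂(1/8) + (1/4)·log₂(1/4) + (5/8)·log₂(5/8)]
  = 0.3750 + 0.5000 + 0.4238
  = 1.2988 bits
H(P,Q) = -[(1/8)·log₂(1/8) + (1/4)·log₂(1/4) + (5/8)·log₂(5/8)]
  = 0.3750 + 0.5000 + 0.4238
  = 1.2988 bits

I(P;Q) = H(P) + H(Q) - H(P,Q)
  = 1.2988 + 1.2988 - 1.2988
  = 1.2988 bits

min(H(P), H(Q)) = min(1.2988, 1.2988) = 1.2988 bits
Since 1.2988 ≤ 1.2988, the bound is satisfied ✓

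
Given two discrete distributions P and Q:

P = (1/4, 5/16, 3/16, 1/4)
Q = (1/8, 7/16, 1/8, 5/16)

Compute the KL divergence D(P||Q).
D(P||Q) = Σ P(i) log₂(P(i)/Q(i))
  i=0: (1/4) × log₂((1/4)/(1/8)) = (1/4) × log₂(2) = 0.2500
  i=1: (5/16) × log₂((5/16)/(7/16)) = (5/16) × log₂(5/7) = -0.1517
  i=2: (3/16) × log₂((3/16)/(1/8)) = (3/16) × log₂(3/2) = 0.1097
  i=3: (1/4) × log₂((1/4)/(5/16)) = (1/4) × log₂(4/5) = -0.0805
D(P||Q) = 0.2500 - 0.1517 + 0.1097 - 0.0805
  = 0.1275 bits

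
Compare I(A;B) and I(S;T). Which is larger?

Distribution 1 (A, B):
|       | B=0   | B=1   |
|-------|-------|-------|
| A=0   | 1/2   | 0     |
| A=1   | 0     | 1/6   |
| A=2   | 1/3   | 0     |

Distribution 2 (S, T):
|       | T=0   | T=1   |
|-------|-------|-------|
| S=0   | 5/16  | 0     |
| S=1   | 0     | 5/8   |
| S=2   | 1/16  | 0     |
Distribution 1 (A, B):
Marginal P(A) (row sums):
  P(A=0) = 1/2 + 0 = 1/2
  P(A=1) = 0 + 1/6 = 1/6
  P(A=2) = 1/3 + 0 = 1/3
Marginal P(B) (column sums):
  P(B=0) = 1/2 + 0 + 1/3 = 5/6
  P(B=1) = 0 + 1/6 + 0 = 1/6

H(A) = -[(1/2)·log₂(1/2) + (1/6)·log₂(1/6) + (1/3)·log₂(1/3)]
  = 0.5000 + 0.4308 + 0.5283
  = 1.4591 bits
H(B) = -[(5/6)·log₂(5/6) + (1/6)·log₂(1/6)]
  = 0.2192 + 0.4308
  = 0.6500 bits
H(A,B) = -[(1/2)·log₂(1/2) + (1/6)·log₂(1/6) + (1/3)·log₂(1/3)]
  = 0.5000 + 0.4308 + 0.5283
  = 1.4591 bits

I(A;B) = H(A) + H(B) - H(A,B)
  = 1.4591 + 0.6500 - 1.4591
  = 0.6500 bits

Distribution 2 (S, T):
Marginal P(S) (row sums):
  P(S=0) = 5/16 + 0 = 5/16
  P(S=1) = 0 + 5/8 = 5/8
  P(S=2) = 1/16 + 0 = 1/16
Marginal P(T) (column sums):
  P(T=0) = 5/16 + 0 + 1/16 = 3/8
  P(T=1) = 0 + 5/8 + 0 = 5/8

H(S) = -[(5/16)·log₂(5/16) + (5/8)·log₂(5/8) + (1/16)·log₂(1/16)]
  = 0.5244 + 0.4238 + 0.2500
  = 1.1982 bits
H(T) = -[(3/8)·log₂(3/8) + (5/8)·log₂(5/8)]
  = 0.5306 + 0.4238
  = 0.9544 bits
H(S,T) = -[(5/16)·log₂(5/16) + (5/8)·log₂(5/8) + (1/16)·log₂(1/16)]
  = 0.5244 + 0.4238 + 0.2500
  = 1.1982 bits

I(S;T) = H(S) + H(T) - H(S,T)
  = 1.1982 + 0.9544 - 1.1982
  = 0.9544 bits

I(S;T) = 0.9544 bits > I(A;B) = 0.6500 bits, so (S, T) has the higher mutual information (stronger dependence).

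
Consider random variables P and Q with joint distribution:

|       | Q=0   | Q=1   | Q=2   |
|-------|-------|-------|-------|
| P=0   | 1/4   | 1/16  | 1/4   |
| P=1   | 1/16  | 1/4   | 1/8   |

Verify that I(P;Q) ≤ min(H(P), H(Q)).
Marginal P(P) (row sums):
  P(P=0) = 1/4 + 1/16 + 1/4 = 9/16
  P(P=1) = 1/16 + 1/4 + 1/8 = 7/16
Marginal P(Q) (column sums):
  P(Q=0) = 1/4 + 1/16 = 5/16
  P(Q=1) = 1/16 + 1/4 = 5/16
  P(Q=2) = 1/4 + 1/8 = 3/8

H(P) = -[(9/16)·log₂(9/16) + (7/16)·log₂(7/16)]
  = 0.4669 + 0.5218
  = 0.9887 bits
H(Q) = -[(5/16)·log₂(5/16) + (5/16)·log₂(5/16) + (3/8)·log₂(3/8)]
  = 0.5244 + 0.5244 + 0.5306
  = 1.5794 bits
H(P,Q) = -[(1/4)·log₂(1/4) + (1/16)·log₂(1/16) + (1/4)·log₂(1/4) + (1/16)·log₂(1/16) + (1/4)·log₂(1/4) + (1/8)·log₂(1/8)]
  = 0.5000 + 0.2500 + 0.5000 + 0.2500 + 0.5000 + 0.3750
  = 2.3750 bits

I(P;Q) = H(P) + H(Q) - H(P,Q)
  = 0.9887 + 1.5794 - 2.3750
  = 0.1931 bits

min(H(P), H(Q)) = min(0.9887, 1.5794) = 0.9887 bits
Since 0.1931 ≤ 0.9887, the bound is satisfied ✓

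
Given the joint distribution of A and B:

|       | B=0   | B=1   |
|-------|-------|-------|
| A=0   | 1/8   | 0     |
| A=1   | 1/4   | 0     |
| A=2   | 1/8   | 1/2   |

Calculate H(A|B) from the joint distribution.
Marginal P(B) (column sums):
  P(B=0) = 1/8 + 1/4 + 1/8 = 1/2
  P(B=1) = 0 + 0 + 1/2 = 1/2

H(A|B) = -Σ P(A,B)·log₂ P(A|B), where P(A|B) = P(A,B) / P(B)
  (cells with P(A,B) = 0 contribute 0)
  (A=0,B=0): P(A|B) = (1/8)/(1/2) = 1/4;  -(1/8)·log₂(1/4) = 0.2500
  (A=1,B=0): P(A|B) = (1/4)/(1/2) = 1/2;  -(1/4)·log₂(1/2) = 0.2500
  (A=2,B=0): P(A|B) = (1/8)/(1/2) = 1/4;  -(1/8)·log₂(1/4) = 0.2500
  (A=2,B=1): P(A|B) = (1/2)/(1/2) = 1;  -(1/2)·log₂(1) = 0.0000
H(A|B) = 0.2500 + 0.2500 + 0.2500 + 0.0000
  = 0.7500 bits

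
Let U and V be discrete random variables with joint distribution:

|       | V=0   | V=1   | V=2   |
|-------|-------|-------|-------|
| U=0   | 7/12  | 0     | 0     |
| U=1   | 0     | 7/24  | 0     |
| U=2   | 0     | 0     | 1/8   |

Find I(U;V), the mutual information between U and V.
Marginal P(U) (row sums):
  P(U=0) = 7/12 + 0 + 0 = 7/12
  P(U=1) = 0 + 7/24 + 0 = 7/24
  P(U=2) = 0 + 0 + 1/8 = 1/8
Marginal P(V) (column sums):
  P(V=0) = 7/12 + 0 + 0 = 7/12
  P(V=1) = 0 + 7/24 + 0 = 7/24
  P(V=2) = 0 + 0 + 1/8 = 1/8

H(U) = -[(7/12)·log₂(7/12) + (7/24)·log₂(7/24) + (1/8)·log₂(1/8)]
  = 0.4536 + 0.5185 + 0.3750
  = 1.3471 bits
H(V) = -[(7/12)·log₂(7/12) + (7/24)·log₂(7/24) + (1/8)·log₂(1/8)]
  = 0.4536 + 0.5185 + 0.3750
  = 1.3471 bits
H(U,V) = -[(7/12)·log₂(7/12) + (7/24)·log₂(7/24) + (1/8)·log₂(1/8)]
  = 0.4536 + 0.5185 + 0.3750
  = 1.3471 bits

I(U;V) = H(U) + H(V) - H(U,V)
  = 1.3471 + 1.3471 - 1.3471
  = 1.3471 bits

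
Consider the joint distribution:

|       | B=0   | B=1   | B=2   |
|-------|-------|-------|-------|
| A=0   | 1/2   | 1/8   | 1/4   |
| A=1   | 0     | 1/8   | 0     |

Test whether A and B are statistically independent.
Marginal P(A) (row sums):
  P(A=0) = 1/2 + 1/8 + 1/4 = 7/8
  P(A=1) = 0 + 1/8 + 0 = 1/8
Marginal P(B) (column sums):
  P(B=0) = 1/2 + 0 = 1/2
  P(B=1) = 1/8 + 1/8 = 1/4
  P(B=2) = 1/4 + 0 = 1/4

A and B are independent iff P(A=i,B=j) = P(A=i)·P(B=j) for every cell.
  P(A=0)·P(B=0) = 7/8 × 1/2 = 7/16, but P(A=0,B=0) = 1/2 ✗

No, A and B are not independent. Quantitatively, I(A;B) > 0:

H(A) = -[(7/8)·log₂(7/8) + (1/8)·log₂(1/8)]
  = 0.1686 + 0.3750
  = 0.5436 bits
H(B) = -[(1/2)·log₂(1/2) + (1/4)·log₂(1/4) + (1/4)·log₂(1/4)]
  = 0.5000 + 0.5000 + 0.5000
  = 1.5000 bits
H(A,B) = -[(1/2)·log₂(1/2) + (1/8)·log₂(1/8) + (1/4)·log₂(1/4) + (1/8)·log₂(1/8)]
  = 0.5000 + 0.3750 + 0.5000 + 0.3750
  = 1.7500 bits
I(A;B) = H(A) + H(B) - H(A,B) = 0.5436 + 1.5000 - 1.7500 = 0.2936 bits > 0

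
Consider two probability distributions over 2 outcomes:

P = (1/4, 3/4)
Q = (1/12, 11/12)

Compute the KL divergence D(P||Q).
D(P||Q) = Σ P(i) log₂(P(i)/Q(i))
  i=0: (1/4) × log₂((1/4)/(1/12)) = (1/4) × log₂(3) = 0.3962
  i=1: (3/4) × log₂((3/4)/(11/12)) = (3/4) × log₂(9/11) = -0.2171
D(P||Q) = 0.3962 - 0.2171
  = 0.1791 bits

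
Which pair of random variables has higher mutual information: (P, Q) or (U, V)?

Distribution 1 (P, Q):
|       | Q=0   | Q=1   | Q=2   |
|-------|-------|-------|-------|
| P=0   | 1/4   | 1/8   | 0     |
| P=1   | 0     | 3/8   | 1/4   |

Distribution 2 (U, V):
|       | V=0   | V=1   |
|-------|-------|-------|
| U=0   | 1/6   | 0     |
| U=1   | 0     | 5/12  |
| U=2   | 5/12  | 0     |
Distribution 1 (P, Q):
Marginal P(P) (row sums):
  P(P=0) = 1/4 + 1/8 + 0 = 3/8
  P(P=1) = 0 + 3/8 + 1/4 = 5/8
Marginal P(Q) (column sums):
  P(Q=0) = 1/4 + 0 = 1/4
  P(Q=1) = 1/8 + 3/8 = 1/2
  P(Q=2) = 0 + 1/4 = 1/4

H(P) = -[(3/8)·log₂(3/8) + (5/8)·log₂(5/8)]
  = 0.5306 + 0.4238
  = 0.9544 bits
H(Q) = -[(1/4)·log₂(1/4) + (1/2)·log₂(1/2) + (1/4)·log₂(1/4)]
  = 0.5000 + 0.5000 + 0.5000
  = 1.5000 bits
H(P,Q) = -[(1/4)·log₂(1/4) + (1/8)·log₂(1/8) + (3/8)·log₂(3/8) + (1/4)·log₂(1/4)]
  = 0.5000 + 0.3750 + 0.5306 + 0.5000
  = 1.9056 bits

I(P;Q) = H(P) + H(Q) - H(P,Q)
  = 0.9544 + 1.5000 - 1.9056
  = 0.5488 bits

Distribution 2 (U, V):
Marginal P(U) (row sums):
  P(U=0) = 1/6 + 0 = 1/6
  P(U=1) = 0 + 5/12 = 5/12
  P(U=2) = 5/12 + 0 = 5/12
Marginal P(V) (column sums):
  P(V=0) = 1/6 + 0 + 5/12 = 7/12
  P(V=1) = 0 + 5/12 + 0 = 5/12

H(U) = -[(1/6)·log₂(1/6) + (5/12)·log₂(5/12) + (5/12)·log₂(5/12)]
  = 0.4308 + 0.5263 + 0.5263
  = 1.4834 bits
H(V) = -[(7/12)·log₂(7/12) + (5/12)·log₂(5/12)]
  = 0.4536 + 0.5263
  = 0.9799 bits
H(U,V) = -[(1/6)·log₂(1/6) + (5/12)·log₂(5/12) + (5/12)·log₂(5/12)]
  = 0.4308 + 0.5263 + 0.5263
  = 1.4834 bits

I(U;V) = H(U) + H(V) - H(U,V)
  = 1.4834 + 0.9799 - 1.4834
  = 0.9799 bits

I(U;V) = 0.9799 bits > I(P;Q) = 0.5488 bits, so (U, V) has the higher mutual information (stronger dependence).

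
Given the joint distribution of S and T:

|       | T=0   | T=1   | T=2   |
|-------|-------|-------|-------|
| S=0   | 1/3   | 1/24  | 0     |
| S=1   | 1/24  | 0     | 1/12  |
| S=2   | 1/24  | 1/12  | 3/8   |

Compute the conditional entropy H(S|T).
Marginal P(T) (column sums):
  P(T=0) = 1/3 + 1/24 + 1/24 = 5/12
  P(T=1) = 1/24 + 0 + 1/12 = 1/8
  P(T=2) = 0 + 1/12 + 3/8 = 11/24

H(S|T) = -Σ P(S,T)·log₂ P(S|T), where P(S|T) = P(S,T) / P(T)
  (cells with P(S,T) = 0 contribute 0)
  (S=0,T=0): P(S|T) = (1/3)/(5/12) = 4/5;  -(1/3)·log₂(4/5) = 0.1073
  (S=0,T=1): P(S|T) = (1/24)/(1/8) = 1/3;  -(1/24)·log₂(1/3) = 0.0660
  (S=1,T=0): P(S|T) = (1/24)/(5/12) = 1/10;  -(1/24)·log₂(1/10) = 0.1384
  (S=1,T=2): P(S|T) = (1/12)/(11/24) = 2/11;  -(1/12)·log₂(2/11) = 0.2050
  (S=2,T=0): P(S|T) = (1/24)/(5/12) = 1/10;  -(1/24)·log₂(1/10) = 0.1384
  (S=2,T=1): P(S|T) = (1/12)/(1/8) = 2/3;  -(1/12)·log₂(2/3) = 0.0487
  (S=2,T=2): P(S|T) = (3/8)/(11/24) = 9/11;  -(3/8)·log₂(9/11) = 0.1086
H(S|T) = 0.1073 + 0.0660 + 0.1384 + 0.2050 + 0.1384 + 0.0487 + 0.1086
  = 0.8124 bits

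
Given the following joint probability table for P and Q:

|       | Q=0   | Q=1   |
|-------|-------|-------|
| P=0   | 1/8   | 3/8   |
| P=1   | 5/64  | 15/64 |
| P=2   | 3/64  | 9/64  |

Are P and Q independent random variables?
Marginal P(P) (row sums):
  P(P=0) = 1/8 + 3/8 = 1/2
  P(P=1) = 5/64 + 15/64 = 5/16
  P(P=2) = 3/64 + 9/64 = 3/16
Marginal P(Q) (column sums):
  P(Q=0) = 1/8 + 5/64 + 3/64 = 1/4
  P(Q=1) = 3/8 + 15/64 + 9/64 = 3/4

P and Q are independent iff P(P=i,Q=j) = P(P=i)·P(Q=j) for every cell.
  P(P=0)·P(Q=0) = 1/2 × 1/4 = 1/8 = P(P=0,Q=0) ✓
  P(P=0)·P(Q=1) = 1/2 × 3/4 = 3/8 = P(P=0,Q=1) ✓
  P(P=1)·P(Q=0) = 5/16 × 1/4 = 5/64 = P(P=1,Q=0) ✓
  P(P=1)·P(Q=1) = 5/16 × 3/4 = 15/64 = P(P=1,Q=1) ✓
  P(P=2)·P(Q=0) = 3/16 × 1/4 = 3/64 = P(P=2,Q=0) ✓
  P(P=2)·P(Q=1) = 3/16 × 3/4 = 9/64 = P(P=2,Q=1) ✓

Yes, P and Q are independent: every cell factors, so I(P;Q) = 0 bits.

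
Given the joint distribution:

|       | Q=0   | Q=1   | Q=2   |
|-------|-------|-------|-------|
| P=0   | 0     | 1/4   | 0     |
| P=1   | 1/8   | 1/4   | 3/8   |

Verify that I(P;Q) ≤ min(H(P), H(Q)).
Marginal P(P) (row sums):
  P(P=0) = 0 + 1/4 + 0 = 1/4
  P(P=1) = 1/8 + 1/4 + 3/8 = 3/4
Marginal P(Q) (column sums):
  P(Q=0) = 0 + 1/8 = 1/8
  P(Q=1) = 1/4 + 1/4 = 1/2
  P(Q=2) = 0 + 3/8 = 3/8

H(P) = -[(1/4)·log₂(1/4) + (3/4)·log₂(3/4)]
  = 0.5000 + 0.3113
  = 0.8113 bits
H(Q) = -[(1/8)·log₂(1/8) + (1/2)·log₂(1/2) + (3/8)·log₂(3/8)]
  = 0.3750 + 0.5000 + 0.5306
  = 1.4056 bits
H(P,Q) = -[(1/4)·log₂(1/4) + (1/8)·log₂(1/8) + (1/4)·log₂(1/4) + (3/8)·log₂(3/8)]
  = 0.5000 + 0.3750 + 0.5000 + 0.5306
  = 1.9056 bits

I(P;Q) = H(P) + H(Q) - H(P,Q)
  = 0.8113 + 1.4056 - 1.9056
  = 0.3113 bits

min(H(P), H(Q)) = min(0.8113, 1.4056) = 0.8113 bits
Since 0.3113 ≤ 0.8113, the bound is satisfied ✓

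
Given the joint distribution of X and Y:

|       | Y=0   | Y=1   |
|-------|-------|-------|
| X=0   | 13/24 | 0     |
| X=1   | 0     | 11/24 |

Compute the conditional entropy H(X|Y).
Marginal P(Y) (column sums):
  P(Y=0) = 13/24 + 0 = 13/24
  P(Y=1) = 0 + 11/24 = 11/24

H(X|Y) = -Σ P(X,Y)·log₂ P(X|Y), where P(X|Y) = P(X,Y) / P(Y)
  (cells with P(X,Y) = 0 contribute 0)
  (X=0,Y=0): P(X|Y) = (13/24)/(13/24) = 1;  -(13/24)·log₂(1) = 0.0000
  (X=1,Y=1): P(X|Y) = (11/24)/(11/24) = 1;  -(11/24)·log₂(1) = 0.0000
H(X|Y) = 0.0000 + 0.0000
  = 0.0000 bits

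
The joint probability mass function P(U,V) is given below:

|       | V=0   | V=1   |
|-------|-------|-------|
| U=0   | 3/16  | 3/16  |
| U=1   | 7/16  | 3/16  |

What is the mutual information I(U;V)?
Marginal P(U) (row sums):
  P(U=0) = 3/16 + 3/16 = 3/8
  P(U=1) = 7/16 + 3/16 = 5/8
Marginal P(V) (column sums):
  P(V=0) = 3/16 + 7/16 = 5/8
  P(V=1) = 3/16 + 3/16 = 3/8

H(U) = -[(3/8)·log₂(3/8) + (5/8)·log₂(5/8)]
  = 0.5306 + 0.4238
  = 0.9544 bits
H(V) = -[(5/8)·log₂(5/8) + (3/8)·log₂(3/8)]
  = 0.4238 + 0.5306
  = 0.9544 bits
H(U,V) = -[(3/16)·log₂(3/16) + (3/16)·log₂(3/16) + (7/16)·log₂(7/16) + (3/16)·log₂(3/16)]
  = 0.4528 + 0.4528 + 0.5218 + 0.4528
  = 1.8802 bits

I(U;V) = H(U) + H(V) - H(U,V)
  = 0.9544 + 0.9544 - 1.8802
  = 0.0286 bits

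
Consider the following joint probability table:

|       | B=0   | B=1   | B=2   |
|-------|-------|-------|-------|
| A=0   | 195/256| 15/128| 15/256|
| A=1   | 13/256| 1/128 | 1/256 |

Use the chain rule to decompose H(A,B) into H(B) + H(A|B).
By the chain rule: H(A,B) = H(B) + H(A|B)

Marginal P(B) (column sums):
  P(B=0) = 195/256 + 13/256 = 13/16
  P(B=1) = 15/128 + 1/128 = 1/8
  P(B=2) = 15/256 + 1/256 = 1/16
H(B) = -[(13/16)·log₂(13/16) + (1/8)·log₂(1/8) + (1/16)·log₂(1/16)]
  = 0.2434 + 0.3750 + 0.2500
  = 0.8684 bits
H(A|B) = -Σ P(A,B)·log₂ P(A|B), where P(A|B) = P(A,B) / P(B)
  (A=0,B=0): P(A|B) = (195/256)/(13/16) = 15/16;  -(195/256)·log₂(15/16) = 0.0709
  (A=0,B=1): P(A|B) = (15/128)/(1/8) = 15/16;  -(15/128)·log₂(15/16) = 0.0109
  (A=0,B=2): P(A|B) = (15/256)/(1/16) = 15/16;  -(15/256)·log₂(15/16) = 0.0055
  (A=1,B=0): P(A|B) = (13/256)/(13/16) = 1/16;  -(13/256)·log₂(1/16) = 0.2031
  (A=1,B=1): P(A|B) = (1/128)/(1/8) = 1/16;  -(1/128)·log₂(1/16) = 0.0313
  (A=1,B=2): P(A|B) = (1/256)/(1/16) = 1/16;  -(1/256)·log₂(1/16) = 0.0156
H(A|B) = 0.0709 + 0.0109 + 0.0055 + 0.2031 + 0.0313 + 0.0156
  = 0.3373 bits

H(A,B) = H(B) + H(A|B) = 0.8684 + 0.3373 = 1.2057 bits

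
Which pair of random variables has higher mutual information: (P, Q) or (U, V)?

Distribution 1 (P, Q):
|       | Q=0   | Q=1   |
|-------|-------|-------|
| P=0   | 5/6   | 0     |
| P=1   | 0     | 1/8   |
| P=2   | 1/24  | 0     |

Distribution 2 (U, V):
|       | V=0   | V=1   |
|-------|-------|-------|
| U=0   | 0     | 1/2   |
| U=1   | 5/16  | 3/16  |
Distribution 1 (P, Q):
Marginal P(P) (row sums):
  P(P=0) = 5/6 + 0 = 5/6
  P(P=1) = 0 + 1/8 = 1/8
  P(P=2) = 1/24 + 0 = 1/24
Marginal P(Q) (column sums):
  P(Q=0) = 5/6 + 0 + 1/24 = 7/8
  P(Q=1) = 0 + 1/8 + 0 = 1/8

H(P) = -[(5/6)·log₂(5/6) + (1/8)·log₂(1/8) + (1/24)·log₂(1/24)]
  = 0.2192 + 0.3750 + 0.1910
  = 0.7852 bits
H(Q) = -[(7/8)·log₂(7/8) + (1/8)·log₂(1/8)]
  = 0.1686 + 0.3750
  = 0.5436 bits
H(P,Q) = -[(5/6)·log₂(5/6) + (1/8)·log₂(1/8) + (1/24)·log₂(1/24)]
  = 0.2192 + 0.3750 + 0.1910
  = 0.7852 bits

I(P;Q) = H(P) + H(Q) - H(P,Q)
  = 0.7852 + 0.5436 - 0.7852
  = 0.5436 bits

Distribution 2 (U, V):
Marginal P(U) (row sums):
  P(U=0) = 0 + 1/2 = 1/2
  P(U=1) = 5/16 + 3/16 = 1/2
Marginal P(V) (column sums):
  P(V=0) = 0 + 5/16 = 5/16
  P(V=1) = 1/2 + 3/16 = 11/16

H(U) = -[(1/2)·log₂(1/2) + (1/2)·log₂(1/2)]
  = 0.5000 + 0.5000
  = 1.0000 bits
H(V) = -[(5/16)·log₂(5/16) + (11/16)·log₂(11/16)]
  = 0.5244 + 0.3716
  = 0.8960 bits
H(U,V) = -[(1/2)·log₂(1/2) + (5/16)·log₂(5/16) + (3/16)·log₂(3/16)]
  = 0.5000 + 0.5244 + 0.4528
  = 1.4772 bits

I(U;V) = H(U) + H(V) - H(U,V)
  = 1.0000 + 0.8960 - 1.4772
  = 0.4188 bits

I(P;Q) = 0.5436 bits > I(U;V) = 0.4188 bits, so (P, Q) has the higher mutual information (stronger dependence).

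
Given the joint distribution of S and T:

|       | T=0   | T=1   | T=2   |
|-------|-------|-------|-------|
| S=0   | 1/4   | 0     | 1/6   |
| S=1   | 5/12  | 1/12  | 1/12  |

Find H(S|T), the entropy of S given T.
Marginal P(T) (column sums):
  P(T=0) = 1/4 + 5/12 = 2/3
  P(T=1) = 0 + 1/12 = 1/12
  P(T=2) = 1/6 + 1/12 = 1/4

H(S|T) = -Σ P(S,T)·log₂ P(S|T), where P(S|T) = P(S,T) / P(T)
  (cells with P(S,T) = 0 contribute 0)
  (S=0,T=0): P(S|T) = (1/4)/(2/3) = 3/8;  -(1/4)·log₂(3/8) = 0.3538
  (S=0,T=2): P(S|T) = (1/6)/(1/4) = 2/3;  -(1/6)·log₂(2/3) = 0.0975
  (S=1,T=0): P(S|T) = (5/12)/(2/3) = 5/8;  -(5/12)·log₂(5/8) = 0.2825
  (S=1,T=1): P(S|T) = (1/12)/(1/12) = 1;  -(1/12)·log₂(1) = 0.0000
  (S=1,T=2): P(S|T) = (1/12)/(1/4) = 1/3;  -(1/12)·log₂(1/3) = 0.1321
H(S|T) = 0.3538 + 0.0975 + 0.2825 + 0.0000 + 0.1321
  = 0.8659 bits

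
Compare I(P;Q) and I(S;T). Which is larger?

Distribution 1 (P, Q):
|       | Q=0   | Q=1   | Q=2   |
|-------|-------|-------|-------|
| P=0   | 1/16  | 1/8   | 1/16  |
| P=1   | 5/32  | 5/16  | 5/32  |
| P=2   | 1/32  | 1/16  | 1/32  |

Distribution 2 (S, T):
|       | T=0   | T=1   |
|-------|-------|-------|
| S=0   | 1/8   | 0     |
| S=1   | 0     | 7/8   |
Distribution 1 (P, Q):
Marginal P(P) (row sums):
  P(P=0) = 1/16 + 1/8 + 1/16 = 1/4
  P(P=1) = 5/32 + 5/16 + 5/32 = 5/8
  P(P=2) = 1/32 + 1/16 + 1/32 = 1/8
Marginal P(Q) (column sums):
  P(Q=0) = 1/16 + 5/32 + 1/32 = 1/4
  P(Q=1) = 1/8 + 5/16 + 1/16 = 1/2
  P(Q=2) = 1/16 + 5/32 + 1/32 = 1/4

H(P) = -[(1/4)·log₂(1/4) + (5/8)·log₂(5/8) + (1/8)·log₂(1/8)]
  = 0.5000 + 0.4238 + 0.3750
  = 1.2988 bits
H(Q) = -[(1/4)·log₂(1/4) + (1/2)·log₂(1/2) + (1/4)·log₂(1/4)]
  = 0.5000 + 0.5000 + 0.5000
  = 1.5000 bits
H(P,Q) = -[(1/16)·log₂(1/16) + (1/8)·log₂(1/8) + (1/16)·log₂(1/16) + (5/32)·log₂(5/32) + (5/16)·log₂(5/16) + (5/32)·log₂(5/32) + (1/32)·log₂(1/32) + (1/16)·log₂(1/16) + (1/32)·log₂(1/32)]
  = 0.2500 + 0.3750 + 0.2500 + 0.4184 + 0.5244 + 0.4184 + 0.1563 + 0.2500 + 0.1563
  = 2.7988 bits

I(P;Q) = H(P) + H(Q) - H(P,Q)
  = 1.2988 + 1.5000 - 2.7988
  = 0.0000 bits

Distribution 2 (S, T):
Marginal P(S) (row sums):
  P(S=0) = 1/8 + 0 = 1/8
  P(S=1) = 0 + 7/8 = 7/8
Marginal P(T) (column sums):
  P(T=0) = 1/8 + 0 = 1/8
  P(T=1) = 0 + 7/8 = 7/8

H(S) = -[(1/8)·log₂(1/8) + (7/8)·log₂(7/8)]
  = 0.3750 + 0.1686
  = 0.5436 bits
H(T) = -[(1/8)·log₂(1/8) + (7/8)·log₂(7/8)]
  = 0.3750 + 0.1686
  = 0.5436 bits
H(S,T) = -[(1/8)·log₂(1/8) + (7/8)·log₂(7/8)]
  = 0.3750 + 0.1686
  = 0.5436 bits

I(S;T) = H(S) + H(T) - H(S,T)
  = 0.5436 + 0.5436 - 0.5436
  = 0.5436 bits

I(S;T) = 0.5436 bits > I(P;Q) = 0.0000 bits, so (S, T) has the higher mutual information (stronger dependence).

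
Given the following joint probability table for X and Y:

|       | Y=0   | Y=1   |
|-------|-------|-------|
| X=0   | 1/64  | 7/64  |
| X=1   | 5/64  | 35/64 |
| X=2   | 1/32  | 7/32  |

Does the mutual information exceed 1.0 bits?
Marginal P(X) (row sums):
  P(X=0) = 1/64 + 7/64 = 1/8
  P(X=1) = 5/64 + 35/64 = 5/8
  P(X=2) = 1/32 + 7/32 = 1/4
Marginal P(Y) (column sums):
  P(Y=0) = 1/64 + 5/64 + 1/32 = 1/8
  P(Y=1) = 7/64 + 35/64 + 7/32 = 7/8

H(X) = -[(1/8)·log₂(1/8) + (5/8)·log₂(5/8) + (1/4)·log₂(1/4)]
  = 0.3750 + 0.4238 + 0.5000
  = 1.2988 bits
H(Y) = -[(1/8)·log₂(1/8) + (7/8)·log₂(7/8)]
  = 0.3750 + 0.1686
  = 0.5436 bits
H(X,Y) = -[(1/64)·log₂(1/64) + (7/64)·log₂(7/64) + (5/64)·log₂(5/64) + (35/64)·log₂(35/64) + (1/32)·log₂(1/32) + (7/32)·log₂(7/32)]
  = 0.0938 + 0.3492 + 0.2873 + 0.4762 + 0.1563 + 0.4796
  = 1.8424 bits

I(X;Y) = H(X) + H(Y) - H(X,Y)
  = 1.2988 + 0.5436 - 1.8424
  = 0.0000 bits

No. I(X;Y) = 0.0000 bits, which is ≤ 1.0 bits.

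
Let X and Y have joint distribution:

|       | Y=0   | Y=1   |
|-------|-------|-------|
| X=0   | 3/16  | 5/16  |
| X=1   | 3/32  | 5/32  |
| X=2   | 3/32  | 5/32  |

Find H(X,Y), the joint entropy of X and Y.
H(X,Y) = -Σ P(X,Y) log₂ P(X,Y), summed over the non-zero cells:
H(X,Y) = -[(3/16)·log₂(3/16) + (5/16)·log₂(5/16) + (3/32)·log₂(3/32) + (5/32)·log₂(5/32) + (3/32)·log₂(3/32) + (5/32)·log₂(5/32)]
  = 0.4528 + 0.5244 + 0.3202 + 0.4184 + 0.3202 + 0.4184
  = 2.4544 bits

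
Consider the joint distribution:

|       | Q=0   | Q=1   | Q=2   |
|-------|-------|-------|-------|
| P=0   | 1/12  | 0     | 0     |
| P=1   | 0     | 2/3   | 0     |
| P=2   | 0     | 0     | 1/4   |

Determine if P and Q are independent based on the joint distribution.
Marginal P(P) (row sums):
  P(P=0) = 1/12 + 0 + 0 = 1/12
  P(P=1) = 0 + 2/3 + 0 = 2/3
  P(P=2) = 0 + 0 + 1/4 = 1/4
Marginal P(Q) (column sums):
  P(Q=0) = 1/12 + 0 + 0 = 1/12
  P(Q=1) = 0 + 2/3 + 0 = 2/3
  P(Q=2) = 0 + 0 + 1/4 = 1/4

P and Q are independent iff P(P=i,Q=j) = P(P=i)·P(Q=j) for every cell.
  P(P=0)·P(Q=0) = 1/12 × 1/12 = 1/144, but P(P=0,Q=0) = 1/12 ✗

No, P and Q are not independent. Quantitatively, I(P;Q) > 0:

H(P) = -[(1/12)·log₂(1/12) + (2/3)·log₂(2/3) + (1/4)·log₂(1/4)]
  = 0.2987 + 0.3900 + 0.5000
  = 1.1887 bits
H(Q) = -[(1/12)·log₂(1/12) + (2/3)·log₂(2/3) + (1/4)·log₂(1/4)]
  = 0.2987 + 0.3900 + 0.5000
  = 1.1887 bits
H(P,Q) = -[(1/12)·log₂(1/12) + (2/3)·log₂(2/3) + (1/4)·log₂(1/4)]
  = 0.2987 + 0.3900 + 0.5000
  = 1.1887 bits
I(P;Q) = H(P) + H(Q) - H(P,Q) = 1.1887 + 1.1887 - 1.1887 = 1.1887 bits > 0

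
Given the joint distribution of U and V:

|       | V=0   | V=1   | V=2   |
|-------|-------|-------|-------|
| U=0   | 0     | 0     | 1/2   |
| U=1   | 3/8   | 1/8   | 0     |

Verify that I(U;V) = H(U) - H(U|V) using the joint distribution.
Left side, from I(U;V) = H(U) + H(V) - H(U,V):
Marginal P(U) (row sums):
  P(U=0) = 0 + 0 + 1/2 = 1/2
  P(U=1) = 3/8 + 1/8 + 0 = 1/2
Marginal P(V) (column sums):
  P(V=0) = 0 + 3/8 = 3/8
  P(V=1) = 0 + 1/8 = 1/8
  P(V=2) = 1/2 + 0 = 1/2

H(U) = -[(1/2)·log₂(1/2) + (1/2)·log₂(1/2)]
  = 0.5000 + 0.5000
  = 1.0000 bits
H(V) = -[(3/8)·log₂(3/8) + (1/8)·log₂(1/8) + (1/2)·log₂(1/2)]
  = 0.5306 + 0.3750 + 0.5000
  = 1.4056 bits
H(U,V) = -[(1/2)·log₂(1/2) + (3/8)·log₂(3/8) + (1/8)·log₂(1/8)]
  = 0.5000 + 0.5306 + 0.3750
  = 1.4056 bits

I(U;V) = H(U) + H(V) - H(U,V)
  = 1.0000 + 1.4056 - 1.4056
  = 1.0000 bits

Right side, with H(U|V) computed directly from the conditional probabilities:
H(U|V) = -Σ P(U,V)·log₂ P(U|V), where P(U|V) = P(U,V) / P(V)
  (cells with P(U,V) = 0 contribute 0)
  (U=0,V=2): P(U|V) = (1/2)/(1/2) = 1;  -(1/2)·log₂(1) = 0.0000
  (U=1,V=0): P(U|V) = (3/8)/(3/8) = 1;  -(3/8)·log₂(1) = 0.0000
  (U=1,V=1): P(U|V) = (1/8)/(1/8) = 1;  -(1/8)·log₂(1) = 0.0000
H(U|V) = 0.0000 + 0.0000 + 0.0000
  = 0.0000 bits
H(U) - H(U|V) = 1.0000 - 0.0000 = 1.0000 bits

Both sides equal 1.0000 bits, so I(U;V) = H(U) - H(U|V) ✓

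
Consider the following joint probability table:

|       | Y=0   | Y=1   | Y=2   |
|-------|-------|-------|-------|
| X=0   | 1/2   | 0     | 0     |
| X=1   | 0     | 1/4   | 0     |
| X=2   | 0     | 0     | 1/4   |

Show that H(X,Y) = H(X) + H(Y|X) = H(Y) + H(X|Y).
Marginal P(X) (row sums):
  P(X=0) = 1/2 + 0 + 0 = 1/2
  P(X=1) = 0 + 1/4 + 0 = 1/4
  P(X=2) = 0 + 0 + 1/4 = 1/4
Marginal P(Y) (column sums):
  P(Y=0) = 1/2 + 0 + 0 = 1/2
  P(Y=1) = 0 + 1/4 + 0 = 1/4
  P(Y=2) = 0 + 0 + 1/4 = 1/4

Decomposition 1: H(X) + H(Y|X)
H(X) = -[(1/2)·log₂(1/2) + (1/4)·log₂(1/4) + (1/4)·log₂(1/4)]
  = 0.5000 + 0.5000 + 0.5000
  = 1.5000 bits
H(Y|X) = -Σ P(X,Y)·log₂ P(Y|X), where P(Y|X) = P(X,Y) / P(X)
  (cells with P(X,Y) = 0 contribute 0)
  (X=0,Y=0): P(Y|X) = (1/2)/(1/2) = 1;  -(1/2)·log₂(1) = 0.0000
  (X=1,Y=1): P(Y|X) = (1/4)/(1/4) = 1;  -(1/4)·log₂(1) = 0.0000
  (X=2,Y=2): P(Y|X) = (1/4)/(1/4) = 1;  -(1/4)·log₂(1) = 0.0000
H(Y|X) = 0.0000 + 0.0000 + 0.0000
  = 0.0000 bits
H(X) + H(Y|X) = 1.5000 + 0.0000 = 1.5000 bits

Decomposition 2: H(Y) + H(X|Y)
H(Y) = -[(1/2)·log₂(1/2) + (1/4)·log₂(1/4) + (1/4)·log₂(1/4)]
  = 0.5000 + 0.5000 + 0.5000
  = 1.5000 bits
H(X|Y) = -Σ P(X,Y)·log₂ P(X|Y), where P(X|Y) = P(X,Y) / P(Y)
  (cells with P(X,Y) = 0 contribute 0)
  (X=0,Y=0): P(X|Y) = (1/2)/(1/2) = 1;  -(1/2)·log₂(1) = 0.0000
  (X=1,Y=1): P(X|Y) = (1/4)/(1/4) = 1;  -(1/4)·log₂(1) = 0.0000
  (X=2,Y=2): P(X|Y) = (1/4)/(1/4) = 1;  -(1/4)·log₂(1) = 0.0000
H(X|Y) = 0.0000 + 0.0000 + 0.0000
  = 0.0000 bits
H(Y) + H(X|Y) = 1.5000 + 0.0000 = 1.5000 bits

Direct computation of the joint entropy:
H(X,Y) = -[(1/2)·log₂(1/2) + (1/4)·log₂(1/4) + (1/4)·log₂(1/4)]
  = 0.5000 + 0.5000 + 0.5000
  = 1.5000 bits

All three agree: H(X,Y) = 1.5000 bits ✓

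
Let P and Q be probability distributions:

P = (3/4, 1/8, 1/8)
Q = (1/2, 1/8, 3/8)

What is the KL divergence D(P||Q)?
D(P||Q) = Σ P(i) log₂(P(i)/Q(i))
  i=0: (3/4) × log₂((3/4)/(1/2)) = (3/4) × log₂(3/2) = 0.4387
  i=1: (1/8) × log₂((1/8)/(1/8)) = (1/8) × log₂(1) = 0.0000
  i=2: (1/8) × log₂((1/8)/(3/8)) = (1/8) × log₂(1/3) = -0.1981
D(P||Q) = 0.4387 + 0.0000 - 0.1981
  = 0.2406 bits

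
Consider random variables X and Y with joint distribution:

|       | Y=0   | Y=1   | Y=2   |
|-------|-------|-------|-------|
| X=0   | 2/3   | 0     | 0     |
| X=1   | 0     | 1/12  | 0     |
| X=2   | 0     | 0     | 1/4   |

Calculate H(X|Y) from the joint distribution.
Marginal P(Y) (column sums):
  P(Y=0) = 2/3 + 0 + 0 = 2/3
  P(Y=1) = 0 + 1/12 + 0 = 1/12
  P(Y=2) = 0 + 0 + 1/4 = 1/4

H(X|Y) = -Σ P(X,Y)·log₂ P(X|Y), where P(X|Y) = P(X,Y) / P(Y)
  (cells with P(X,Y) = 0 contribute 0)
  (X=0,Y=0): P(X|Y) = (2/3)/(2/3) = 1;  -(2/3)·log₂(1) = 0.0000
  (X=1,Y=1): P(X|Y) = (1/12)/(1/12) = 1;  -(1/12)·log₂(1) = 0.0000
  (X=2,Y=2): P(X|Y) = (1/4)/(1/4) = 1;  -(1/4)·log₂(1) = 0.0000
H(X|Y) = 0.0000 + 0.0000 + 0.0000
  = 0.0000 bits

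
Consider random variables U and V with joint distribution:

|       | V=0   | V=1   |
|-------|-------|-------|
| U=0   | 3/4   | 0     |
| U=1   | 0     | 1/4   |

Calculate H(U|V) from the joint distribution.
Marginal P(V) (column sums):
  P(V=0) = 3/4 + 0 = 3/4
  P(V=1) = 0 + 1/4 = 1/4

H(U|V) = -Σ P(U,V)·log₂ P(U|V), where P(U|V) = P(U,V) / P(V)
  (cells with P(U,V) = 0 contribute 0)
  (U=0,V=0): P(U|V) = (3/4)/(3/4) = 1;  -(3/4)·log₂(1) = 0.0000
  (U=1,V=1): P(U|V) = (1/4)/(1/4) = 1;  -(1/4)·log₂(1) = 0.0000
H(U|V) = 0.0000 + 0.0000
  = 0.0000 bits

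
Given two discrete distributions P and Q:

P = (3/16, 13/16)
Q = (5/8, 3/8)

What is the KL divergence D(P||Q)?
D(P||Q) = Σ P(i) log₂(P(i)/Q(i))
  i=0: (3/16) × log₂((3/16)/(5/8)) = (3/16) × log₂(3/10) = -0.3257
  i=1: (13/16) × log₂((13/16)/(3/8)) = (13/16) × log₂(13/6) = 0.9063
D(P||Q) = -0.3257 + 0.9063
  = 0.5806 bits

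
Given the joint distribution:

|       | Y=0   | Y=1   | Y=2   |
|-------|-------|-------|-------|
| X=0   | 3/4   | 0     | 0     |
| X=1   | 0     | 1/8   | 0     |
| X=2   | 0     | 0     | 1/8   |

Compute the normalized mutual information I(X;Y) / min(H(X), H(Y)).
Marginal P(X) (row sums):
  P(X=0) = 3/4 + 0 + 0 = 3/4
  P(X=1) = 0 + 1/8 + 0 = 1/8
  P(X=2) = 0 + 0 + 1/8 = 1/8
Marginal P(Y) (column sums):
  P(Y=0) = 3/4 + 0 + 0 = 3/4
  P(Y=1) = 0 + 1/8 + 0 = 1/8
  P(Y=2) = 0 + 0 + 1/8 = 1/8

H(X) = -[(3/4)·log₂(3/4) + (1/8)·log₂(1/8) + (1/8)·log₂(1/8)]
  = 0.3113 + 0.3750 + 0.3750
  = 1.0613 bits
H(Y) = -[(3/4)·log₂(3/4) + (1/8)·log₂(1/8) + (1/8)·log₂(1/8)]
  = 0.3113 + 0.3750 + 0.3750
  = 1.0613 bits
H(X,Y) = -[(3/4)·log₂(3/4) + (1/8)·log₂(1/8) + (1/8)·log₂(1/8)]
  = 0.3113 + 0.3750 + 0.3750
  = 1.0613 bits

I(X;Y) = H(X) + H(Y) - H(X,Y)
  = 1.0613 + 1.0613 - 1.0613
  = 1.0613 bits

min(H(X), H(Y)) = min(1.0613, 1.0613) = 1.0613 bits
Normalized MI = 1.0613 / 1.0613 = 1.0000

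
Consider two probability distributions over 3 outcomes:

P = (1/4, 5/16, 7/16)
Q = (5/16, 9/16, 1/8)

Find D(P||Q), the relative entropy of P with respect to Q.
D(P||Q) = Σ P(i) log₂(P(i)/Q(i))
  i=0: (1/4) × log₂((1/4)/(5/16)) = (1/4) × log₂(4/5) = -0.0805
  i=1: (5/16) × log₂((5/16)/(9/16)) = (5/16) × log₂(5/9) = -0.2650
  i=2: (7/16) × log₂((7/16)/(1/8)) = (7/16) × log₂(7/2) = 0.7907
D(P||Q) = -0.0805 - 0.2650 + 0.7907
  = 0.4452 bits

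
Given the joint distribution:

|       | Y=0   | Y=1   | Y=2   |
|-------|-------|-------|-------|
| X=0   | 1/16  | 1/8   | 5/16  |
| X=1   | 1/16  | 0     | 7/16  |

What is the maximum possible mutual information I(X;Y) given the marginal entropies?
The upper bound on mutual information is I(X;Y) ≤ min(H(X), H(Y)).

Marginal P(X) (row sums):
  P(X=0) = 1/16 + 1/8 + 5/16 = 1/2
  P(X=1) = 1/16 + 0 + 7/16 = 1/2
Marginal P(Y) (column sums):
  P(Y=0) = 1/16 + 1/16 = 1/8
  P(Y=1) = 1/8 + 0 = 1/8
  P(Y=2) = 5/16 + 7/16 = 3/4

H(X) = -[(1/2)·log₂(1/2) + (1/2)·log₂(1/2)]
  = 0.5000 + 0.5000
  = 1.0000 bits
H(Y) = -[(1/8)·log₂(1/8) + (1/8)·log₂(1/8) + (3/4)·log₂(3/4)]
  = 0.3750 + 0.3750 + 0.3113
  = 1.0613 bits

Maximum possible I(X;Y) = min(1.0000, 1.0613) = 1.0000 bits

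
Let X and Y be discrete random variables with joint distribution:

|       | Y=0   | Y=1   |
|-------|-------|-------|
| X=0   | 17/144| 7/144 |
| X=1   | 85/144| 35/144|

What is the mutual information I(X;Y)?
Marginal P(X) (row sums):
  P(X=0) = 17/144 + 7/144 = 1/6
  P(X=1) = 85/144 + 35/144 = 5/6
Marginal P(Y) (column sums):
  P(Y=0) = 17/144 + 85/144 = 17/24
  P(Y=1) = 7/144 + 35/144 = 7/24

H(X) = -[(1/6)·log₂(1/6) + (5/6)·log₂(5/6)]
  = 0.4308 + 0.2192
  = 0.6500 bits
H(Y) = -[(17/24)·log₂(17/24) + (7/24)·log₂(7/24)]
  = 0.3524 + 0.5185
  = 0.8709 bits
H(X,Y) = -[(17/144)·log₂(17/144) + (7/144)·log₂(7/144) + (85/144)·log₂(85/144) + (35/144)·log₂(35/144)]
  = 0.3639 + 0.2121 + 0.4489 + 0.4960
  = 1.5209 bits

I(X;Y) = H(X) + H(Y) - H(X,Y)
  = 0.6500 + 0.8709 - 1.5209
  = 0.0000 bits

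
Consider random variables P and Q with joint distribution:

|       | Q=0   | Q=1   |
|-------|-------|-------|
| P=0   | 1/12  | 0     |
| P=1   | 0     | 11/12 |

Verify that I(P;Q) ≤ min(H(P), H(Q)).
Marginal P(P) (row sums):
  P(P=0) = 1/12 + 0 = 1/12
  P(P=1) = 0 + 11/12 = 11/12
Marginal P(Q) (column sums):
  P(Q=0) = 1/12 + 0 = 1/12
  P(Q=1) = 0 + 11/12 = 11/12

H(P) = -[(1/12)·log₂(1/12) + (11/12)·log₂(11/12)]
  = 0.2987 + 0.1151
  = 0.4138 bits
H(Q) = -[(1/12)·log₂(1/12) + (11/12)·log₂(11/12)]
  = 0.2987 + 0.1151
  = 0.4138 bits
H(P,Q) = -[(1/12)·log₂(1/12) + (11/12)·log₂(11/12)]
  = 0.2987 + 0.1151
  = 0.4138 bits

I(P;Q) = H(P) + H(Q) - H(P,Q)
  = 0.4138 + 0.4138 - 0.4138
  = 0.4138 bits

min(H(P), H(Q)) = min(0.4138, 0.4138) = 0.4138 bits
Since 0.4138 ≤ 0.4138, the bound is satisfied ✓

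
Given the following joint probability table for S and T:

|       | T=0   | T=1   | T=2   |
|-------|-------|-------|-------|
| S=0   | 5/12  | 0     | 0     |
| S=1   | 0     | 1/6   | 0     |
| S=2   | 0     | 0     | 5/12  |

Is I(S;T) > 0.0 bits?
Marginal P(S) (row sums):
  P(S=0) = 5/12 + 0 + 0 = 5/12
  P(S=1) = 0 + 1/6 + 0 = 1/6
  P(S=2) = 0 + 0 + 5/12 = 5/12
Marginal P(T) (column sums):
  P(T=0) = 5/12 + 0 + 0 = 5/12
  P(T=1) = 0 + 1/6 + 0 = 1/6
  P(T=2) = 0 + 0 + 5/12 = 5/12

H(S) = -[(5/12)·log₂(5/12) + (1/6)·log₂(1/6) + (5/12)·log₂(5/12)]
  = 0.5263 + 0.4308 + 0.5263
  = 1.4834 bits
H(T) = -[(5/12)·log₂(5/12) + (1/6)·log₂(1/6) + (5/12)·log₂(5/12)]
  = 0.5263 + 0.4308 + 0.5263
  = 1.4834 bits
H(S,T) = -[(5/12)·log₂(5/12) + (1/6)·log₂(1/6) + (5/12)·log₂(5/12)]
  = 0.5263 + 0.4308 + 0.5263
  = 1.4834 bits

I(S;T) = H(S) + H(T) - H(S,T)
  = 1.4834 + 1.4834 - 1.4834
  = 1.4834 bits

Yes. I(S;T) = 1.4834 bits, which is > 0.0 bits.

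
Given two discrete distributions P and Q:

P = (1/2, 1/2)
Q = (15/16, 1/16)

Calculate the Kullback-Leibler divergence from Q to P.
D(P||Q) = Σ P(i) log₂(P(i)/Q(i))
  i=0: (1/2) × log₂((1/2)/(15/16)) = (1/2) × log₂(8/15) = -0.4534
  i=1: (1/2) × log₂((1/2)/(1/16)) = (1/2) × log₂(8) = 1.5000
D(P||Q) = -0.4534 + 1.5000
  = 1.0466 bits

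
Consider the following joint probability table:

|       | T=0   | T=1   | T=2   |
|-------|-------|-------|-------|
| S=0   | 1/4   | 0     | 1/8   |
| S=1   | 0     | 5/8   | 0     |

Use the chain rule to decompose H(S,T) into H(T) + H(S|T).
By the chain rule: H(S,T) = H(T) + H(S|T)

Marginal P(T) (column sums):
  P(T=0) = 1/4 + 0 = 1/4
  P(T=1) = 0 + 5/8 = 5/8
  P(T=2) = 1/8 + 0 = 1/8
H(T) = -[(1/4)·log₂(1/4) + (5/8)·log₂(5/8) + (1/8)·log₂(1/8)]
  = 0.5000 + 0.4238 + 0.3750
  = 1.2988 bits
H(S|T) = -Σ P(S,T)·log₂ P(S|T), where P(S|T) = P(S,T) / P(T)
  (cells with P(S,T) = 0 contribute 0)
  (S=0,T=0): P(S|T) = (1/4)/(1/4) = 1;  -(1/4)·log₂(1) = 0.0000
  (S=0,T=2): P(S|T) = (1/8)/(1/8) = 1;  -(1/8)·log₂(1) = 0.0000
  (S=1,T=1): P(S|T) = (5/8)/(5/8) = 1;  -(5/8)·log₂(1) = 0.0000
H(S|T) = 0.0000 + 0.0000 + 0.0000
  = 0.0000 bits

H(S,T) = H(T) + H(S|T) = 1.2988 + 0.0000 = 1.2988 bits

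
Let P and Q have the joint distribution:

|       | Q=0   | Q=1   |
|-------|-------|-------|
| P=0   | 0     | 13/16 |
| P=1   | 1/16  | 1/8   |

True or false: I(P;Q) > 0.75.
Marginal P(P) (row sums):
  P(P=0) = 0 + 13/16 = 13/16
  P(P=1) = 1/16 + 1/8 = 3/16
Marginal P(Q) (column sums):
  P(Q=0) = 0 + 1/16 = 1/16
  P(Q=1) = 13/16 + 1/8 = 15/16

H(P) = -[(13/16)·log₂(13/16) + (3/16)·log₂(3/16)]
  = 0.2434 + 0.4528
  = 0.6962 bits
H(Q) = -[(1/16)·log₂(1/16) + (15/16)·log₂(15/16)]
  = 0.2500 + 0.0873
  = 0.3373 bits
H(P,Q) = -[(13/16)·log₂(13/16) + (1/16)·log₂(1/16) + (1/8)·log₂(1/8)]
  = 0.2434 + 0.2500 + 0.3750
  = 0.8684 bits

I(P;Q) = H(P) + H(Q) - H(P,Q)
  = 0.6962 + 0.3373 - 0.8684
  = 0.1651 bits

False. I(P;Q) = 0.1651 bits, which is ≤ 0.75 bits.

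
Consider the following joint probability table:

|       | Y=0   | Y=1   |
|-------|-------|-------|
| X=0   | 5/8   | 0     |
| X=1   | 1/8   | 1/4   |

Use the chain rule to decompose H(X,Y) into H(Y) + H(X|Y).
By the chain rule: H(X,Y) = H(Y) + H(X|Y)

Marginal P(Y) (column sums):
  P(Y=0) = 5/8 + 1/8 = 3/4
  P(Y=1) = 0 + 1/4 = 1/4
H(Y) = -[(3/4)·log₂(3/4) + (1/4)·log₂(1/4)]
  = 0.3113 + 0.5000
  = 0.8113 bits
H(X|Y) = -Σ P(X,Y)·log₂ P(X|Y), where P(X|Y) = P(X,Y) / P(Y)
  (cells with P(X,Y) = 0 contribute 0)
  (X=0,Y=0): P(X|Y) = (5/8)/(3/4) = 5/6;  -(5/8)·log₂(5/6) = 0.1644
  (X=1,Y=0): P(X|Y) = (1/8)/(3/4) = 1/6;  -(1/8)·log₂(1/6) = 0.3231
  (X=1,Y=1): P(X|Y) = (1/4)/(1/4) = 1;  -(1/4)·log₂(1) = 0.0000
H(X|Y) = 0.1644 + 0.3231 + 0.0000
  = 0.4875 bits

H(X,Y) = H(Y) + H(X|Y) = 0.8113 + 0.4875 = 1.2988 bits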